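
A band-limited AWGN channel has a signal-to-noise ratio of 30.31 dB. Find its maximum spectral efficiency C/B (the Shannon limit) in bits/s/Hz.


SNR_linear = 10^(30.31/10) = 1073.9894; C/B = log2(1 + SNR_linear) = log2(1 + 1073.9894) = 10.0701

10.0701 bits/s/Hz


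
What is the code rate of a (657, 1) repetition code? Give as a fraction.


Rate = k/n = 1/657

1/657


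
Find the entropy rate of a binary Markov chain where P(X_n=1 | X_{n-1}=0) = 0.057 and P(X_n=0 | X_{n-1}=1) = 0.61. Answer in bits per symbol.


Stationary distribution: pi_0 = p10/(p01+p10) = 0.9145, pi_1 = 0.0855. Entropy rate H' = pi_0*H(p01) + pi_1*H(p10) = 0.9145*0.3154 + 0.0855*0.9648 = 0.3709

0.3709 bits/symbol


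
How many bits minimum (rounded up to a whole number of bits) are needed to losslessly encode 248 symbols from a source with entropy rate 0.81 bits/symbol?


Minimum bits >= n * H = 248 * 0.81 = 200.88, rounded up to a whole number of bits = 201

201 bits


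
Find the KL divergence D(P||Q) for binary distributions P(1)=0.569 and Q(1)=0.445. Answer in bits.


KL = p*log2(p/q) + (1-p)*log2((1-p)/(1-q)) = 0.569*log2(0.569/0.445) + 0.431*log2(0.431/0.555) = 0.0446

0.0446 bits


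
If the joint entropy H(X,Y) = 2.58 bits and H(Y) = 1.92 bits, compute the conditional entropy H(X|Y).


H(X|Y) = H(X,Y) - H(Y) = 2.58 - 1.92 = 0.66

0.66 bits


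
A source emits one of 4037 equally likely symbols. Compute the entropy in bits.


H = log2(n) = log2(4037) = 11.9791

11.9791 bits


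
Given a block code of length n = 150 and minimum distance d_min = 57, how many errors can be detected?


Detection capability = d_min - 1 = 57 - 1 = 56

56 errors


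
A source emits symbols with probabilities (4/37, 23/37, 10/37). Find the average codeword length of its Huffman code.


Huffman construction (repeatedly merge the two least-probable nodes; each merge adds 1 bit to every symbol beneath it): 4/37 + 10/37 = 14/37; 14/37 + 23/37 = 1. Resulting codeword lengths (in the order the probabilities were given): (2, 1, 2). L_avg = sum(p_i * l_i) = 4/37*2 + 23/37*1 + 10/37*2 = 51/37 = 1.3784

1.3784 bits


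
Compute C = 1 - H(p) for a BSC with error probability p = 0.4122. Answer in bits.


H(p) = -p*log2(p) - (1-p)*log2(1-p) = -0.4122*log2(0.4122) - 0.5878*log2(0.5878) = 0.527032 + 0.450609 = 0.9776. C = 1 - H(p) = 1 - 0.9776 = 0.0224

0.0224 bits


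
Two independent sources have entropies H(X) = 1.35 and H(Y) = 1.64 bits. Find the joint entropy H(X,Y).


For independent variables, H(X,Y) = H(X) + H(Y) = 1.35 + 1.64 = 2.99

2.99 bits


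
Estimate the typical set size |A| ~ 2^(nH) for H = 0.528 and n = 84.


log2|A_typical| = nH = 84 * 0.528 = 44.352, so |A_typical| ~ 2^44.352 = 2.245e+13

2.245e+13


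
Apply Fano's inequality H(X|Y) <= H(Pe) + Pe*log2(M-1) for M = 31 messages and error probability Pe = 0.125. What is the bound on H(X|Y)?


H(Pe) = -Pe*log2(Pe) - (1-Pe)*log2(1-Pe) = -0.125*log2(0.125) - 0.875*log2(0.875) = 0.375000 + 0.168564 = 0.5436. Pe*log2(M-1) = 0.125*log2(30) = 0.613361. Bound = H(Pe) + Pe*log2(M-1) = 0.375000 + 0.168564 + 0.613361 = 1.1569

1.1569 bits


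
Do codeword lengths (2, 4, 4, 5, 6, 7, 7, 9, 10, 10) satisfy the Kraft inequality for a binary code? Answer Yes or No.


Kraft sum = sum(2^(-l_i)) = 0.4414, need <= 1. Result: satisfied (a binary prefix-free code with these lengths exists)

Yes


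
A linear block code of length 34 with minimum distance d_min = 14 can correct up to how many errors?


Correction capability = floor((d-1)/2) = floor((14-1)/2) = 6

6 errors


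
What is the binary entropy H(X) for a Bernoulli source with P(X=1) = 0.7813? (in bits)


H = -p*log2(p) - (1-p)*log2(1-p). -0.7813*log2(0.7813) = 0.278183; -0.2187*log2(0.2187) = 0.479604. H = 0.278183 + 0.479604 = 0.7578

0.7578 bits


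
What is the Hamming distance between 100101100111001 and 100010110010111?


Count differing positions: . . . ^ ^ ^ . ^ . ^ . ^ ^ ^ . = 8 differences

8


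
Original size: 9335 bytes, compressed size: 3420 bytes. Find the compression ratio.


Ratio = original / compressed = 9335 / 3420 = 2.7295

2.7295


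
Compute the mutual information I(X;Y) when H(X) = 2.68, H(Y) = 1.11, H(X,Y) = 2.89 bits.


I(X;Y) = H(X) + H(Y) - H(X,Y) = 2.68 + 1.11 - 2.89 = 0.9

0.9 bits


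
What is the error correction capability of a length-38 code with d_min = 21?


Correction capability = floor((d-1)/2) = floor((21-1)/2) = 10

10 errors


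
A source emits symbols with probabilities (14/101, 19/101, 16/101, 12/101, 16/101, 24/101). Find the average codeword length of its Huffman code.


Huffman construction (repeatedly merge the two least-probable nodes; each merge adds 1 bit to every symbol beneath it): 12/101 + 14/101 = 26/101; 16/101 + 16/101 = 32/101; 19/101 + 24/101 = 43/101; 26/101 + 32/101 = 58/101; 43/101 + 58/101 = 1. Resulting codeword lengths (in the order the probabilities were given): (3, 2, 3, 3, 3, 2). L_avg = sum(p_i * l_i) = 14/101*3 + 19/101*2 + 16/101*3 + 12/101*3 + 16/101*3 + 24/101*2 = 260/101 = 2.5743

2.5743 bits


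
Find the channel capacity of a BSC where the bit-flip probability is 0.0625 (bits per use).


H(p) = -p*log2(p) - (1-p)*log2(1-p) = -0.0625*log2(0.0625) - 0.9375*log2(0.9375) = 0.250000 + 0.087290 = 0.3373. C = 1 - H(p) = 1 - 0.3373 = 0.6627

0.6627 bits


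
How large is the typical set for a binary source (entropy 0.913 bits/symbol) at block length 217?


log2|A_typical| = nH = 217 * 0.913 = 198.121, so |A_typical| ~ 2^198.121 = 4.369e+59

4.369e+59


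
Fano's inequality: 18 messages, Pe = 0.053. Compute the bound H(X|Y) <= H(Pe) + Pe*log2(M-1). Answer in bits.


H(Pe) = -Pe*log2(Pe) - (1-Pe)*log2(1-Pe) = -0.053*log2(0.053) - 0.947*log2(0.947) = 0.224607 + 0.074400 = 0.299. Pe*log2(M-1) = 0.053*log2(17) = 0.216636. Bound = H(Pe) + Pe*log2(M-1) = 0.224607 + 0.074400 + 0.216636 = 0.5156

0.5156 bits


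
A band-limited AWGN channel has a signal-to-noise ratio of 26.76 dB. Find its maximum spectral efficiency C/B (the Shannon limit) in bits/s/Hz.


SNR_linear = 10^(26.76/10) = 474.242; C/B = log2(1 + SNR_linear) = log2(1 + 474.242) = 8.8925

8.8925 bits/s/Hz


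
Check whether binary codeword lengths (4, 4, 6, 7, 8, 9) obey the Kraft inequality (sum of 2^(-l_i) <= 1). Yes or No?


Kraft sum = sum(2^(-l_i)) = 0.1543, need <= 1. Result: satisfied (a binary prefix-free code with these lengths exists)

Yes


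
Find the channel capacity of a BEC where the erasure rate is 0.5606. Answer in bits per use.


C = 1 - epsilon = 1 - 0.5606 = 0.4394

0.4394 bits


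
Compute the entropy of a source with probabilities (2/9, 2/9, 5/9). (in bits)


H = -sum(p_i * log2(p_i)). Terms: -(2/9)*log2(2/9) = 0.482206; -(2/9)*log2(2/9) = 0.482206; -(5/9)*log2(5/9) = 0.471109. H = 0.482206 + 0.482206 + 0.471109 = 1.4355

1.4355 bits


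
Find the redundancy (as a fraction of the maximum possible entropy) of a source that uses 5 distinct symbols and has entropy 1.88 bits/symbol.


H_max = log2(K) = log2(5) = 2.3219 bits/symbol. Redundancy = 1 - H/H_max = 1 - 1.88/2.3219 = 1 - 0.8097 = 0.1903

0.1903


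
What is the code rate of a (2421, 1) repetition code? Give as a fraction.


Rate = k/n = 1/2421

1/2421


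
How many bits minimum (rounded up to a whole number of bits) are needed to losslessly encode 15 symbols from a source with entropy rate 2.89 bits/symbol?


Minimum bits >= n * H = 15 * 2.89 = 43.35, rounded up to a whole number of bits = 44

44 bits


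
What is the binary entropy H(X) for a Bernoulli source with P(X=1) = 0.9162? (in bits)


H = -p*log2(p) - (1-p)*log2(1-p). -0.9162*log2(0.9162) = 0.115684; -0.0838*log2(0.0838) = 0.299745. H = 0.115684 + 0.299745 = 0.4154

0.4154 bits


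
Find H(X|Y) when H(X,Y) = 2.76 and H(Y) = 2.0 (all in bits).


H(X|Y) = H(X,Y) - H(Y) = 2.76 - 2.0 = 0.76

0.76 bits


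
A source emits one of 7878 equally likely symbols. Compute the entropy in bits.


H = log2(n) = log2(7878) = 12.9436

12.9436 bits


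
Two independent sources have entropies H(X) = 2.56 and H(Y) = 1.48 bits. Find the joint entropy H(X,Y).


For independent variables, H(X,Y) = H(X) + H(Y) = 2.56 + 1.48 = 4.04

4.04 bits


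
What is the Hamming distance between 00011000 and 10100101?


Count differing positions: ^ . ^ ^ ^ ^ . ^ = 6 differences

6


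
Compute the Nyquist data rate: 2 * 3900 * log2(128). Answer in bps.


Rate = 2 * B * log2(M) = 2 * 3900 * 7.0 = 54600.0

54600.0 bps


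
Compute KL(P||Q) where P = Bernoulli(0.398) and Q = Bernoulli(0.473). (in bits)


KL = p*log2(p/q) + (1-p)*log2((1-p)/(1-q)) = 0.398*log2(0.398/0.473) + 0.602*log2(0.602/0.527) = 0.0164

0.0164 bits


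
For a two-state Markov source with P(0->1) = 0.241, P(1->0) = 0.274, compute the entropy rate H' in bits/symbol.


Stationary distribution: pi_0 = p10/(p01+p10) = 0.532, pi_1 = 0.468. Entropy rate H' = pi_0*H(p01) + pi_1*H(p10) = 0.532*0.7967 + 0.468*0.8471 = 0.8203

0.8203 bits/symbol


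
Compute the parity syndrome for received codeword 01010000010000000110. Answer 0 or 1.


Syndrome = XOR of all bits = 0 XOR 1 XOR 0 XOR 1 XOR 0 XOR 0 XOR 0 XOR 0 XOR 0 XOR 1 XOR 0 XOR 0 XOR 0 XOR 0 XOR 0 XOR 0 XOR 0 XOR 1 XOR 1 XOR 0 = 1

1


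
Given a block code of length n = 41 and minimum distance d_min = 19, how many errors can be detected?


Detection capability = d_min - 1 = 19 - 1 = 18

18 errors


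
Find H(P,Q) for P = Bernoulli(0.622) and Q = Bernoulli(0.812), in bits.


H(P,Q) = -p*log2(q) - (1-p)*log2(1-q). -0.622*log2(0.812) = 0.186879; -0.378*log2(0.188) = 0.911432. H(P,Q) = 0.186879 + 0.911432 = 1.0983

1.0983 bits


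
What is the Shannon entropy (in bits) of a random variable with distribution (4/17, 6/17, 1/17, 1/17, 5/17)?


H = -sum(p_i * log2(p_i)). Terms: -(4/17)*log2(4/17) = 0.491168; -(6/17)*log2(6/17) = 0.530294; -(1/17)*log2(1/17) = 0.240439; -(1/17)*log2(1/17) = 0.240439; -(5/17)*log2(5/17) = 0.519275. H = 0.491168 + 0.530294 + 0.240439 + 0.240439 + 0.519275 = 2.0216

2.0216 bits


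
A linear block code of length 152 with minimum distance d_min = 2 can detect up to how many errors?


Detection capability = d_min - 1 = 2 - 1 = 1

1 errors


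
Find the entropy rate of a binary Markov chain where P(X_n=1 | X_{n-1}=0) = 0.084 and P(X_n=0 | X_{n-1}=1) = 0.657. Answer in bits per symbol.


Stationary distribution: pi_0 = p10/(p01+p10) = 0.8866, pi_1 = 0.1134. Entropy rate H' = pi_0*H(p01) + pi_1*H(p10) = 0.8866*0.4161 + 0.1134*0.9277 = 0.4741

0.4741 bits/symbol


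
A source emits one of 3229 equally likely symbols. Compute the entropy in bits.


H = log2(n) = log2(3229) = 11.6569

11.6569 bits


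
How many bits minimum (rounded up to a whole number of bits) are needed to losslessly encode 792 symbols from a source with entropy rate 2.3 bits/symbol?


Minimum bits >= n * H = 792 * 2.3 = 1821.6, rounded up to a whole number of bits = 1822

1822 bits


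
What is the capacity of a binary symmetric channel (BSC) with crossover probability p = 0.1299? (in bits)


H(p) = -p*log2(p) - (1-p)*log2(1-p) = -0.1299*log2(0.1299) - 0.8701*log2(0.8701) = 0.382494 + 0.174670 = 0.5572. C = 1 - H(p) = 1 - 0.5572 = 0.4428

0.4428 bits


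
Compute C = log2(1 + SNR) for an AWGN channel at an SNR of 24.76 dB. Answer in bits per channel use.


SNR_linear = 10^(24.76/10) = 299.2265; C = log2(1 + SNR_linear) = log2(1 + 299.2265) = 8.2299

8.2299 bits/channel use


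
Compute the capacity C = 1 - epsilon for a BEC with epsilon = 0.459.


C = 1 - epsilon = 1 - 0.459 = 0.541

0.541 bits


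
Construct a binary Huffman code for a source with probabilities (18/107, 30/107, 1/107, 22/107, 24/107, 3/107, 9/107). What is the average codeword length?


Huffman construction (repeatedly merge the two least-probable nodes; each merge adds 1 bit to every symbol beneath it): 1/107 + 3/107 = 4/107; 4/107 + 9/107 = 13/107; 13/107 + 18/107 = 31/107; 22/107 + 24/107 = 46/107; 30/107 + 31/107 = 61/107; 46/107 + 61/107 = 1. Resulting codeword lengths (in the order the probabilities were given): (3, 2, 5, 2, 2, 5, 4). L_avg = sum(p_i * l_i) = 18/107*3 + 30/107*2 + 1/107*5 + 22/107*2 + 24/107*2 + 3/107*5 + 9/107*4 = 262/107 = 2.4486

2.4486 bits


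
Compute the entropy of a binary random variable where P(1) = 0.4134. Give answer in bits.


H = -p*log2(p) - (1-p)*log2(1-p). -0.4134*log2(0.4134) = 0.526833; -0.5866*log2(0.5866) = 0.451419. H = 0.526833 + 0.451419 = 0.9783

0.9783 bits


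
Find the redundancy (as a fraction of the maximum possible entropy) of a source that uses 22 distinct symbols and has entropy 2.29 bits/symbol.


H_max = log2(K) = log2(22) = 4.4594 bits/symbol. Redundancy = 1 - H/H_max = 1 - 2.29/4.4594 = 1 - 0.5135 = 0.4865

0.4865


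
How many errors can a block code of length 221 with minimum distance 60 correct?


Correction capability = floor((d-1)/2) = floor((60-1)/2) = 29

29 errors


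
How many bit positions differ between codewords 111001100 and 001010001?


Count differing positions: ^ ^ . . ^ ^ ^ . ^ = 6 differences

6


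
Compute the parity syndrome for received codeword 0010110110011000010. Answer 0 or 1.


Syndrome = XOR of all bits = 0 XOR 0 XOR 1 XOR 0 XOR 1 XOR 1 XOR 0 XOR 1 XOR 1 XOR 0 XOR 0 XOR 1 XOR 1 XOR 0 XOR 0 XOR 0 XOR 0 XOR 1 XOR 0 = 0

0


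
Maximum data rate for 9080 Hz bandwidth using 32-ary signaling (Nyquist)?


Rate = 2 * B * log2(M) = 2 * 9080 * 5.0 = 90800.0

90800.0 bps


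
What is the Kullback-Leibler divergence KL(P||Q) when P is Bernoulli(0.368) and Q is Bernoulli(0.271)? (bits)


KL = p*log2(p/q) + (1-p)*log2((1-p)/(1-q)) = 0.368*log2(0.368/0.271) + 0.632*log2(0.632/0.729) = 0.0323

0.0323 bits


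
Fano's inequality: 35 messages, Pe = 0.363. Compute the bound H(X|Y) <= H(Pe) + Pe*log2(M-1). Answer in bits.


H(Pe) = -Pe*log2(Pe) - (1-Pe)*log2(1-Pe) = -0.363*log2(0.363) - 0.637*log2(0.637) = 0.530691 + 0.414454 = 0.9451. Pe*log2(M-1) = 0.363*log2(34) = 1.846749. Bound = H(Pe) + Pe*log2(M-1) = 0.530691 + 0.414454 + 1.846749 = 2.7919

2.7919 bits


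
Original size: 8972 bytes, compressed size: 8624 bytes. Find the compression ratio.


Ratio = original / compressed = 8972 / 8624 = 1.0404

1.0404


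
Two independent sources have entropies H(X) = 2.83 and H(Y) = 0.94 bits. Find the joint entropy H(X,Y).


For independent variables, H(X,Y) = H(X) + H(Y) = 2.83 + 0.94 = 3.77

3.77 bits


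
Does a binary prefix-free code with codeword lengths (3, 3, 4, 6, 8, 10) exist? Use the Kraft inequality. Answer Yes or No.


Kraft sum = sum(2^(-l_i)) = 0.333, need <= 1. Result: satisfied (a binary prefix-free code with these lengths exists)

Yes


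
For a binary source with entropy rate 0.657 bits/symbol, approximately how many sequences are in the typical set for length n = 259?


log2|A_typical| = nH = 259 * 0.657 = 170.163, so |A_typical| ~ 2^170.163 = 1.676e+51

1.676e+51


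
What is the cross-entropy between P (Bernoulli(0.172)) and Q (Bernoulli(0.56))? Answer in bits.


H(P,Q) = -p*log2(q) - (1-p)*log2(1-q). -0.172*log2(0.56) = 0.143878; -0.828*log2(0.44) = 0.980704. H(P,Q) = 0.143878 + 0.980704 = 1.1246

1.1246 bits


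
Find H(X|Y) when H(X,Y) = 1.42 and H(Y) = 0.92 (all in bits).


H(X|Y) = H(X,Y) - H(Y) = 1.42 - 0.92 = 0.5

0.5 bits


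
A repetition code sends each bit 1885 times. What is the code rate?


Rate = k/n = 1/1885

1/1885


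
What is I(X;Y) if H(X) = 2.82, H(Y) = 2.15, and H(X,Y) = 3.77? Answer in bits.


I(X;Y) = H(X) + H(Y) - H(X,Y) = 2.82 + 2.15 - 3.77 = 1.2

1.2 bits


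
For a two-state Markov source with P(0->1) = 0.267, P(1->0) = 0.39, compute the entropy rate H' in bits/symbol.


Stationary distribution: pi_0 = p10/(p01+p10) = 0.5936, pi_1 = 0.4064. Entropy rate H' = pi_0*H(p01) + pi_1*H(p10) = 0.5936*0.8371 + 0.4064*0.9648 = 0.889

0.889 bits/symbol


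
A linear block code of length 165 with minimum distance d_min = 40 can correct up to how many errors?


Correction capability = floor((d-1)/2) = floor((40-1)/2) = 19

19 errors


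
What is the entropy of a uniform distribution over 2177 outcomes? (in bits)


H = log2(n) = log2(2177) = 11.0881

11.0881 bits


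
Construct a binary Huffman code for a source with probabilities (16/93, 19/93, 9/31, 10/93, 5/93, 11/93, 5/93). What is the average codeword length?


Huffman construction (repeatedly merge the two least-probable nodes; each merge adds 1 bit to every symbol beneath it): 5/93 + 5/93 = 10/93; 10/93 + 10/93 = 20/93; 11/93 + 16/93 = 9/31; 19/93 + 20/93 = 13/31; 9/31 + 9/31 = 18/31; 13/31 + 18/31 = 1. Resulting codeword lengths (in the order the probabilities were given): (3, 2, 2, 3, 4, 3, 4). L_avg = sum(p_i * l_i) = 16/93*3 + 19/93*2 + 9/31*2 + 10/93*3 + 5/93*4 + 11/93*3 + 5/93*4 = 81/31 = 2.6129

2.6129 bits


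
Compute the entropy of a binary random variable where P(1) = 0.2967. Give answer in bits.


H = -p*log2(p) - (1-p)*log2(1-p). -0.2967*log2(0.2967) = 0.520092; -0.7033*log2(0.7033) = 0.357127. H = 0.520092 + 0.357127 = 0.8772

0.8772 bits


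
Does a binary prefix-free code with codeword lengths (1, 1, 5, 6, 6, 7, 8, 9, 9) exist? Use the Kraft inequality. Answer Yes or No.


Kraft sum = sum(2^(-l_i)) = 1.0781, need <= 1. Result: violated (a binary prefix-free code with these lengths cannot exist)

No


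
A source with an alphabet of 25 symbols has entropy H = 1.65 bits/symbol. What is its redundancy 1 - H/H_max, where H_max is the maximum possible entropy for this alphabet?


H_max = log2(K) = log2(25) = 4.6439 bits/symbol. Redundancy = 1 - H/H_max = 1 - 1.65/4.6439 = 1 - 0.3553 = 0.6447

0.6447


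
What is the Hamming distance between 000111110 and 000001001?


Count differing positions: . . . ^ ^ . ^ ^ ^ = 5 differences

5


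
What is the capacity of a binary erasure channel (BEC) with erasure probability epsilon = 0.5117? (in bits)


C = 1 - epsilon = 1 - 0.5117 = 0.4883

0.4883 bits


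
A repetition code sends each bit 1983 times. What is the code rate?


Rate = k/n = 1/1983

1/1983


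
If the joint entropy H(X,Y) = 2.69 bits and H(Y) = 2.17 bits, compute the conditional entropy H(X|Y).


H(X|Y) = H(X,Y) - H(Y) = 2.69 - 2.17 = 0.52

0.52 bits


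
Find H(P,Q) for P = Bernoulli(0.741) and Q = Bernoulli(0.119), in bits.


H(P,Q) = -p*log2(q) - (1-p)*log2(1-q). -0.741*log2(0.119) = 2.275586; -0.259*log2(0.881) = 0.047342. H(P,Q) = 2.275586 + 0.047342 = 2.3229

2.3229 bits


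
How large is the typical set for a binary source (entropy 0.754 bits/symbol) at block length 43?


log2|A_typical| = nH = 43 * 0.754 = 32.422, so |A_typical| ~ 2^32.422 = 5.754e+09

5.754e+09


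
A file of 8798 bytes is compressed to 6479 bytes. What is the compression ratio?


Ratio = original / compressed = 8798 / 6479 = 1.3579

1.3579


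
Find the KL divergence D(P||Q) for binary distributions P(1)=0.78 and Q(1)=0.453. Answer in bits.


KL = p*log2(p/q) + (1-p)*log2((1-p)/(1-q)) = 0.78*log2(0.78/0.453) + 0.22*log2(0.22/0.547) = 0.3224

0.3224 bits


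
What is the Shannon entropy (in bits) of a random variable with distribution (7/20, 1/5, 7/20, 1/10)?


H = -sum(p_i * log2(p_i)). Terms: -(7/20)*log2(7/20) = 0.530101; -(1/5)*log2(1/5) = 0.464386; -(7/20)*log2(7/20) = 0.530101; -(1/10)*log2(1/10) = 0.332193. H = 0.530101 + 0.464386 + 0.530101 + 0.332193 = 1.8568

1.8568 bits


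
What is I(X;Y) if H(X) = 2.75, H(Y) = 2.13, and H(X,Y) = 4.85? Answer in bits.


I(X;Y) = H(X) + H(Y) - H(X,Y) = 2.75 + 2.13 - 4.85 = 0.03

0.03 bits


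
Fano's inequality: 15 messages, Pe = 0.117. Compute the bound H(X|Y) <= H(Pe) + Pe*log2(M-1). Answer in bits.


H(Pe) = -Pe*log2(Pe) - (1-Pe)*log2(1-Pe) = -0.117*log2(0.117) - 0.883*log2(0.883) = 0.362164 + 0.158511 = 0.5207. Pe*log2(M-1) = 0.117*log2(14) = 0.445461. Bound = H(Pe) + Pe*log2(M-1) = 0.362164 + 0.158511 + 0.445461 = 0.9661

0.9661 bits


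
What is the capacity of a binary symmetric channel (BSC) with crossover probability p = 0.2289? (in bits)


H(p) = -p*log2(p) - (1-p)*log2(1-p) = -0.2289*log2(0.2289) - 0.7711*log2(0.7711) = 0.486919 + 0.289170 = 0.7761. C = 1 - H(p) = 1 - 0.7761 = 0.2239

0.2239 bits


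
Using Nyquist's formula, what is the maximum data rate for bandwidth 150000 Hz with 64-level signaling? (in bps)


Rate = 2 * B * log2(M) = 2 * 150000 * 6.0 = 1800000.0

1800000.0 bps


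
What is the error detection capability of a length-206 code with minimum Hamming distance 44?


Detection capability = d_min - 1 = 44 - 1 = 43

43 errors


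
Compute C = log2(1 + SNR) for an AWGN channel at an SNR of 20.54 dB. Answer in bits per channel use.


SNR_linear = 10^(20.54/10) = 113.24; C = log2(1 + SNR_linear) = log2(1 + 113.24) = 6.8359

6.8359 bits/channel use


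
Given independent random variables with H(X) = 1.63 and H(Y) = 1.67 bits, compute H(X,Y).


For independent variables, H(X,Y) = H(X) + H(Y) = 1.63 + 1.67 = 3.3

3.3 bits


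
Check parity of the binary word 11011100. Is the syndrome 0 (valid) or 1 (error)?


Syndrome = XOR of all bits = 1 XOR 1 XOR 0 XOR 1 XOR 1 XOR 1 XOR 0 XOR 0 = 1

1


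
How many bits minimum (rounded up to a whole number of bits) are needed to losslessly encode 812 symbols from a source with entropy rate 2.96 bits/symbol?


Minimum bits >= n * H = 812 * 2.96 = 2403.52, rounded up to a whole number of bits = 2404

2404 bits


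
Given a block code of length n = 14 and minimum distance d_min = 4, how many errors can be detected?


Detection capability = d_min - 1 = 4 - 1 = 3

3 errors


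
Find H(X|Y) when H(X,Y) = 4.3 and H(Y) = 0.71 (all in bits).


H(X|Y) = H(X,Y) - H(Y) = 4.3 - 0.71 = 3.59

3.59 bits


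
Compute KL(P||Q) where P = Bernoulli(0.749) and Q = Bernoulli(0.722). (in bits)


KL = p*log2(p/q) + (1-p)*log2((1-p)/(1-q)) = 0.749*log2(0.749/0.722) + 0.251*log2(0.251/0.278) = 0.0027

0.0027 bits


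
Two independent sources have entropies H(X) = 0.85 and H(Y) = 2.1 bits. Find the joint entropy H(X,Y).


For independent variables, H(X,Y) = H(X) + H(Y) = 0.85 + 2.1 = 2.95

2.95 bits


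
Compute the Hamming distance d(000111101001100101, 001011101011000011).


Count differing positions: . . ^ ^ . . . . . . ^ . ^ . . ^ ^ . = 6 differences

6


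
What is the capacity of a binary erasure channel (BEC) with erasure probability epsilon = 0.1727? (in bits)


C = 1 - epsilon = 1 - 0.1727 = 0.8273

0.8273 bits


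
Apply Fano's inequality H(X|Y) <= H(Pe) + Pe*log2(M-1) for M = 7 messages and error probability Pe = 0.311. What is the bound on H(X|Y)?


H(Pe) = -Pe*log2(Pe) - (1-Pe)*log2(1-Pe) = -0.311*log2(0.311) - 0.689*log2(0.689) = 0.524039 + 0.370285 = 0.8943. Pe*log2(M-1) = 0.311*log2(6) = 0.803923. Bound = H(Pe) + Pe*log2(M-1) = 0.524039 + 0.370285 + 0.803923 = 1.6982

1.6982 bits


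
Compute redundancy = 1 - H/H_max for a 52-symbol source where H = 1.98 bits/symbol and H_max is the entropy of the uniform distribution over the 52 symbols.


H_max = log2(K) = log2(52) = 5.7004 bits/symbol. Redundancy = 1 - H/H_max = 1 - 1.98/5.7004 = 1 - 0.3473 = 0.6527

0.6527


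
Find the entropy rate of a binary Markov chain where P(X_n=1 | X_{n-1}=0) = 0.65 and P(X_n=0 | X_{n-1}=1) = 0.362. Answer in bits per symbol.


Stationary distribution: pi_0 = p10/(p01+p10) = 0.3577, pi_1 = 0.6423. Entropy rate H' = pi_0*H(p01) + pi_1*H(p10) = 0.3577*0.9341 + 0.6423*0.9443 = 0.9407

0.9407 bits/symbol


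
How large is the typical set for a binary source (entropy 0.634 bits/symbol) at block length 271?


log2|A_typical| = nH = 271 * 0.634 = 171.814, so |A_typical| ~ 2^171.814 = 5.262e+51

5.262e+51


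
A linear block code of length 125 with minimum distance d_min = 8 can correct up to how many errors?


Correction capability = floor((d-1)/2) = floor((8-1)/2) = 3

3 errors


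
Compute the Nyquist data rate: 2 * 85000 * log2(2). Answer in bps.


Rate = 2 * B * log2(M) = 2 * 85000 * 1.0 = 170000.0

170000.0 bps


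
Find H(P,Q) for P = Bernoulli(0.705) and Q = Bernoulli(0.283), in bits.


H(P,Q) = -p*log2(q) - (1-p)*log2(1-q). -0.705*log2(0.283) = 1.283894; -0.295*log2(0.717) = 0.141587. H(P,Q) = 1.283894 + 0.141587 = 1.4255

1.4255 bits


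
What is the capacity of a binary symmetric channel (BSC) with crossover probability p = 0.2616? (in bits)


H(p) = -p*log2(p) - (1-p)*log2(1-p) = -0.2616*log2(0.2616) - 0.7384*log2(0.7384) = 0.506082 + 0.323069 = 0.8292. C = 1 - H(p) = 1 - 0.8292 = 0.1708

0.1708 bits


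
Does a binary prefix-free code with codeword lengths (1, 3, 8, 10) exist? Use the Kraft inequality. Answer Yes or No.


Kraft sum = sum(2^(-l_i)) = 0.6299, need <= 1. Result: satisfied (a binary prefix-free code with these lengths exists)

Yes


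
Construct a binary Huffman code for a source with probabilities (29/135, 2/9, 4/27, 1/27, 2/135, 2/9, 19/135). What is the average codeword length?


Huffman construction (repeatedly merge the two least-probable nodes; each merge adds 1 bit to every symbol beneath it): 2/135 + 1/27 = 7/135; 7/135 + 19/135 = 26/135; 4/27 + 26/135 = 46/135; 29/135 + 2/9 = 59/135; 2/9 + 46/135 = 76/135; 59/135 + 76/135 = 1. Resulting codeword lengths (in the order the probabilities were given): (2, 2, 3, 5, 5, 2, 4). L_avg = sum(p_i * l_i) = 29/135*2 + 2/9*2 + 4/27*3 + 1/27*5 + 2/135*5 + 2/9*2 + 19/135*4 = 349/135 = 2.5852

2.5852 bits


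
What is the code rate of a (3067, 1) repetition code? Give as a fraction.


Rate = k/n = 1/3067

1/3067


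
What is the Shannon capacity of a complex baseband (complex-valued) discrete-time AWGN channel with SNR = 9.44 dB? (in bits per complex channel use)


SNR_linear = 10^(9.44/10) = 8.7902; C = log2(1 + SNR_linear) = log2(1 + 8.7902) = 3.2913

3.2913 bits/channel use


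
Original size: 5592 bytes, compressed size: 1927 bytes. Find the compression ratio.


Ratio = original / compressed = 5592 / 1927 = 2.9019

2.9019


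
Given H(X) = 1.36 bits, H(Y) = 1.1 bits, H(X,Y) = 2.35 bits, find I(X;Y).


I(X;Y) = H(X) + H(Y) - H(X,Y) = 1.36 + 1.1 - 2.35 = 0.11

0.11 bits


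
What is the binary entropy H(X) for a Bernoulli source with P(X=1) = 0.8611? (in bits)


H = -p*log2(p) - (1-p)*log2(1-p). -0.8611*log2(0.8611) = 0.185780; -0.1389*log2(0.1389) = 0.395571. H = 0.185780 + 0.395571 = 0.5814

0.5814 bits


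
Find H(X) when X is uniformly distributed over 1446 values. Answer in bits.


H = log2(n) = log2(1446) = 10.4979

10.4979 bits


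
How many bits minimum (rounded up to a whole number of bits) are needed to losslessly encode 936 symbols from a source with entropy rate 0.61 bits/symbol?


Minimum bits >= n * H = 936 * 0.61 = 570.96, rounded up to a whole number of bits = 571

571 bits


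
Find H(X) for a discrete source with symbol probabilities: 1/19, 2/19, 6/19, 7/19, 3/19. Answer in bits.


H = -sum(p_i * log2(p_i)). Terms: -(1/19)*log2(1/19) = 0.223575; -(2/19)*log2(2/19) = 0.341887; -(6/19)*log2(6/19) = 0.525147; -(7/19)*log2(7/19) = 0.530737; -(3/19)*log2(3/19) = 0.420468. H = 0.223575 + 0.341887 + 0.525147 + 0.530737 + 0.420468 = 2.0418

2.0418 bits


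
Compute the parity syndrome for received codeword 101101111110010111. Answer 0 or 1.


Syndrome = XOR of all bits = 1 XOR 0 XOR 1 XOR 1 XOR 0 XOR 1 XOR 1 XOR 1 XOR 1 XOR 1 XOR 1 XOR 0 XOR 0 XOR 1 XOR 0 XOR 1 XOR 1 XOR 1 = 1

1


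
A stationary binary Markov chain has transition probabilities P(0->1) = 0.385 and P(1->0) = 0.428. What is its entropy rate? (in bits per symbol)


Stationary distribution: pi_0 = p10/(p01+p10) = 0.5264, pi_1 = 0.4736. Entropy rate H' = pi_0*H(p01) + pi_1*H(p10) = 0.5264*0.9615 + 0.4736*0.985 = 0.9726

0.9726 bits/symbol


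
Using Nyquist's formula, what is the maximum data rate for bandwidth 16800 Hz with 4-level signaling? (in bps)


Rate = 2 * B * log2(M) = 2 * 16800 * 2.0 = 67200.0

67200.0 bps


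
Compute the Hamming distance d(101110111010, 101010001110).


Count differing positions: . . . ^ . . ^ ^ . ^ . . = 4 differences

4


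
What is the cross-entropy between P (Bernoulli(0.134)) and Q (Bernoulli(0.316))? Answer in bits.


H(P,Q) = -p*log2(q) - (1-p)*log2(1-q). -0.134*log2(0.316) = 0.222708; -0.866*log2(0.684) = 0.474509. H(P,Q) = 0.222708 + 0.474509 = 0.6972

0.6972 bits


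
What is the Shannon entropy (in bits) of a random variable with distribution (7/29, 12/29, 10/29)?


H = -sum(p_i * log2(p_i)). Terms: -(7/29)*log2(7/29) = 0.494979; -(12/29)*log2(12/29) = 0.526766; -(10/29)*log2(10/29) = 0.529673. H = 0.494979 + 0.526766 + 0.529673 = 1.5514

1.5514 bits


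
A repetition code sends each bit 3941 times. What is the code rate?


Rate = k/n = 1/3941

1/3941


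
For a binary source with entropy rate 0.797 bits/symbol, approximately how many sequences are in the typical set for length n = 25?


log2|A_typical| = nH = 25 * 0.797 = 19.925, so |A_typical| ~ 2^19.925 = 9.955e+05

9.955e+05


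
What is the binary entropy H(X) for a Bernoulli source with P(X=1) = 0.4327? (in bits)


H = -p*log2(p) - (1-p)*log2(1-p). -0.4327*log2(0.4327) = 0.522944; -0.5673*log2(0.5673) = 0.463947. H = 0.522944 + 0.463947 = 0.9869

0.9869 bits


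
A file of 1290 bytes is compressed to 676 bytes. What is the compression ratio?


Ratio = original / compressed = 1290 / 676 = 1.9083

1.9083


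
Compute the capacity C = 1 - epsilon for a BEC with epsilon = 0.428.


C = 1 - epsilon = 1 - 0.428 = 0.572

0.572 bits


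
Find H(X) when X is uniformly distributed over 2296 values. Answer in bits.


H = log2(n) = log2(2296) = 11.1649

11.1649 bits


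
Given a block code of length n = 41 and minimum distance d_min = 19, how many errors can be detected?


Detection capability = d_min - 1 = 19 - 1 = 18

18 errors


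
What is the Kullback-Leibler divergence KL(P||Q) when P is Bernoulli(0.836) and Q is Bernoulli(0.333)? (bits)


KL = p*log2(p/q) + (1-p)*log2((1-p)/(1-q)) = 0.836*log2(0.836/0.333) + 0.164*log2(0.164/0.667) = 0.7783

0.7783 bits


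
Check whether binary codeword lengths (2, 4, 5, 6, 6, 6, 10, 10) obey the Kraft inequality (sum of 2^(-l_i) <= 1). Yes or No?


Kraft sum = sum(2^(-l_i)) = 0.3926, need <= 1. Result: satisfied (a binary prefix-free code with these lengths exists)

Yes


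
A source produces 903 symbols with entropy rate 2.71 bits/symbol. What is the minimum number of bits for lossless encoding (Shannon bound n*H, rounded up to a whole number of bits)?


Minimum bits >= n * H = 903 * 2.71 = 2447.13, rounded up to a whole number of bits = 2448

2448 bits


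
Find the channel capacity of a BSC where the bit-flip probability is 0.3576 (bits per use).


H(p) = -p*log2(p) - (1-p)*log2(1-p) = -0.3576*log2(0.3576) - 0.6424*log2(0.6424) = 0.530529 + 0.410144 = 0.9407. C = 1 - H(p) = 1 - 0.9407 = 0.0593

0.0593 bits


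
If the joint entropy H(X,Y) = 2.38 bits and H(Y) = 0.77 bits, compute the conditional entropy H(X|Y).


H(X|Y) = H(X,Y) - H(Y) = 2.38 - 0.77 = 1.61

1.61 bits


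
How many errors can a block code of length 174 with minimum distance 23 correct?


Correction capability = floor((d-1)/2) = floor((23-1)/2) = 11

11 errors


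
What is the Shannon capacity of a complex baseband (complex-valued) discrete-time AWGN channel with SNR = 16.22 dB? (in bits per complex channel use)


SNR_linear = 10^(16.22/10) = 41.8794; C = log2(1 + SNR_linear) = log2(1 + 41.8794) = 5.4222

5.4222 bits/channel use


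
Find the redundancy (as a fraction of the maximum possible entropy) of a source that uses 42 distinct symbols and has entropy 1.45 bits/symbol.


H_max = log2(K) = log2(42) = 5.3923 bits/symbol. Redundancy = 1 - H/H_max = 1 - 1.45/5.3923 = 1 - 0.2689 = 0.7311

0.7311


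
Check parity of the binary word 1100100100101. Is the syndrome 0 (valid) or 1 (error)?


Syndrome = XOR of all bits = 1 XOR 1 XOR 0 XOR 0 XOR 1 XOR 0 XOR 0 XOR 1 XOR 0 XOR 0 XOR 1 XOR 0 XOR 1 = 0

0


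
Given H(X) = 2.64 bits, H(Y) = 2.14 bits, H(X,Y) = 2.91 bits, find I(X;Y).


I(X;Y) = H(X) + H(Y) - H(X,Y) = 2.64 + 2.14 - 2.91 = 1.87

1.87 bits


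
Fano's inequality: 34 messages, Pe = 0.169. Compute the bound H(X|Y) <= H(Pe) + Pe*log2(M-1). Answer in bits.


H(Pe) = -Pe*log2(Pe) - (1-Pe)*log2(1-Pe) = -0.169*log2(0.169) - 0.831*log2(0.831) = 0.433469 + 0.221943 = 0.6554. Pe*log2(M-1) = 0.169*log2(33) = 0.852503. Bound = H(Pe) + Pe*log2(M-1) = 0.433469 + 0.221943 + 0.852503 = 1.5079

1.5079 bits


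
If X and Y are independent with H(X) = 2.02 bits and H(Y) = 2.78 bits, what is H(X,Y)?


For independent variables, H(X,Y) = H(X) + H(Y) = 2.02 + 2.78 = 4.8

4.8 bits


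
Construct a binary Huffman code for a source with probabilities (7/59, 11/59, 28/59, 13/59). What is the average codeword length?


Huffman construction (repeatedly merge the two least-probable nodes; each merge adds 1 bit to every symbol beneath it): 7/59 + 11/59 = 18/59; 13/59 + 18/59 = 31/59; 28/59 + 31/59 = 1. Resulting codeword lengths (in the order the probabilities were given): (3, 3, 1, 2). L_avg = sum(p_i * l_i) = 7/59*3 + 11/59*3 + 28/59*1 + 13/59*2 = 108/59 = 1.8305

1.8305 bits


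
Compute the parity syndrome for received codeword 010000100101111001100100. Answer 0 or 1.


Syndrome = XOR of all bits = 0 XOR 1 XOR 0 XOR 0 XOR 0 XOR 0 XOR 1 XOR 0 XOR 0 XOR 1 XOR 0 XOR 1 XOR 1 XOR 1 XOR 1 XOR 0 XOR 0 XOR 1 XOR 1 XOR 0 XOR 0 XOR 1 XOR 0 XOR 0 = 0

0


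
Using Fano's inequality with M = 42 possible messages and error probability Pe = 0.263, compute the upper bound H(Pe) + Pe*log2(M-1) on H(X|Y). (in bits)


H(Pe) = -Pe*log2(Pe) - (1-Pe)*log2(1-Pe) = -0.263*log2(0.263) - 0.737*log2(0.737) = 0.506766 + 0.324474 = 0.8312. Pe*log2(M-1) = 0.263*log2(41) = 1.409036. Bound = H(Pe) + Pe*log2(M-1) = 0.506766 + 0.324474 + 1.409036 = 2.2403

2.2403 bits


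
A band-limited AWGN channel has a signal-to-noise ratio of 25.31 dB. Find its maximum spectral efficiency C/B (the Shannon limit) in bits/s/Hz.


SNR_linear = 10^(25.31/10) = 339.6253; C/B = log2(1 + SNR_linear) = log2(1 + 339.6253) = 8.412

8.412 bits/s/Hz


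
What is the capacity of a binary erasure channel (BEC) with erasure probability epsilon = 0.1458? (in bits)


C = 1 - epsilon = 1 - 0.1458 = 0.8542

0.8542 bits


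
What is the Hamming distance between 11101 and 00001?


Count differing positions: ^ ^ ^ . . = 3 differences

3


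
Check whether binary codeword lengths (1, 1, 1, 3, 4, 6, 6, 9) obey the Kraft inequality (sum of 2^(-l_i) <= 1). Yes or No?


Kraft sum = sum(2^(-l_i)) = 1.7207, need <= 1. Result: violated (a binary prefix-free code with these lengths cannot exist)

No


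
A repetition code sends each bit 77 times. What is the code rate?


Rate = k/n = 1/77

1/77


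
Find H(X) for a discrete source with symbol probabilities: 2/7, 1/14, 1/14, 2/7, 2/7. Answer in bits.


H = -sum(p_i * log2(p_i)). Terms: -(2/7)*log2(2/7) = 0.516387; -(1/14)*log2(1/14) = 0.271954; -(1/14)*log2(1/14) = 0.271954; -(2/7)*log2(2/7) = 0.516387; -(2/7)*log2(2/7) = 0.516387. H = 0.516387 + 0.271954 + 0.271954 + 0.516387 + 0.516387 = 2.0931

2.0931 bits


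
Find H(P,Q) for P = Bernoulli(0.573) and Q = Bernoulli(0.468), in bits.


H(P,Q) = -p*log2(q) - (1-p)*log2(1-q). -0.573*log2(0.468) = 0.627675; -0.427*log2(0.532) = 0.388784. H(P,Q) = 0.627675 + 0.388784 = 1.0165

1.0165 bits


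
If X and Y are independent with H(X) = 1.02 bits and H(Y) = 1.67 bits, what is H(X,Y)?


For independent variables, H(X,Y) = H(X) + H(Y) = 1.02 + 1.67 = 2.69

2.69 bits


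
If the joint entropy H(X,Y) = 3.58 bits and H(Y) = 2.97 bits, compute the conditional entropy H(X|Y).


H(X|Y) = H(X,Y) - H(Y) = 3.58 - 2.97 = 0.61

0.61 bits


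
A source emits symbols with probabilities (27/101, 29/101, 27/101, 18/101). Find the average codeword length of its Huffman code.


Huffman construction (repeatedly merge the two least-probable nodes; each merge adds 1 bit to every symbol beneath it): 18/101 + 27/101 = 45/101; 27/101 + 29/101 = 56/101; 45/101 + 56/101 = 1. Resulting codeword lengths (in the order the probabilities were given): (2, 2, 2, 2). L_avg = sum(p_i * l_i) = 27/101*2 + 29/101*2 + 27/101*2 + 18/101*2 = 2

2.0 bits


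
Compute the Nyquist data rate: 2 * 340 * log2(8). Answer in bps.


Rate = 2 * B * log2(M) = 2 * 340 * 3.0 = 2040.0

2040.0 bps


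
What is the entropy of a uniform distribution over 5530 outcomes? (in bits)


H = log2(n) = log2(5530) = 12.4331

12.4331 bits


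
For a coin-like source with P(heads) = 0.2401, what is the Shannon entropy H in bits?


H = -p*log2(p) - (1-p)*log2(1-p). -0.2401*log2(0.2401) = 0.494196; -0.7599*log2(0.7599) = 0.301010. H = 0.494196 + 0.301010 = 0.7952

0.7952 bits


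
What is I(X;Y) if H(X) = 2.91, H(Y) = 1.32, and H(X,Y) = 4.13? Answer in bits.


I(X;Y) = H(X) + H(Y) - H(X,Y) = 2.91 + 1.32 - 4.13 = 0.1

0.1 bits


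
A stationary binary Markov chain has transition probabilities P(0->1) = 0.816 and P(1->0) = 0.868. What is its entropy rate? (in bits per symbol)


Stationary distribution: pi_0 = p10/(p01+p10) = 0.5154, pi_1 = 0.4846. Entropy rate H' = pi_0*H(p01) + pi_1*H(p10) = 0.5154*0.6887 + 0.4846*0.5629 = 0.6278

0.6278 bits/symbol


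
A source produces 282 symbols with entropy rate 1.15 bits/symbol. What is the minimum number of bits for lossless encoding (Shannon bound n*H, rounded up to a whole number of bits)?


Minimum bits >= n * H = 282 * 1.15 = 324.3, rounded up to a whole number of bits = 325

325 bits


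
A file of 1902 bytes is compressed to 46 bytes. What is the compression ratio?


Ratio = original / compressed = 1902 / 46 = 41.3478

41.3478


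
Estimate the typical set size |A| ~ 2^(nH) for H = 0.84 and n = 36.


log2|A_typical| = nH = 36 * 0.84 = 30.24, so |A_typical| ~ 2^30.24 = 1.268e+09

1.268e+09


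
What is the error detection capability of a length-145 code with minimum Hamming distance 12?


Detection capability = d_min - 1 = 12 - 1 = 11

11 errors


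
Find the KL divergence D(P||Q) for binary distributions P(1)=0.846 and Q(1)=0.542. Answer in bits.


KL = p*log2(p/q) + (1-p)*log2((1-p)/(1-q)) = 0.846*log2(0.846/0.542) + 0.154*log2(0.154/0.458) = 0.3013

0.3013 bits


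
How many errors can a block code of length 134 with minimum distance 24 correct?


Correction capability = floor((d-1)/2) = floor((24-1)/2) = 11

11 errors


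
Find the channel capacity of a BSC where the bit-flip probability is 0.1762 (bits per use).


H(p) = -p*log2(p) - (1-p)*log2(1-p) = -0.1762*log2(0.1762) - 0.8238*log2(0.8238) = 0.441331 + 0.230362 = 0.6717. C = 1 - H(p) = 1 - 0.6717 = 0.3283

0.3283 bits


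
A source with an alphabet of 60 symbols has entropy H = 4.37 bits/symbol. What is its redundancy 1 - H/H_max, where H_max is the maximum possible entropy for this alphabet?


H_max = log2(K) = log2(60) = 5.9069 bits/symbol. Redundancy = 1 - H/H_max = 1 - 4.37/5.9069 = 1 - 0.7398 = 0.2602

0.2602


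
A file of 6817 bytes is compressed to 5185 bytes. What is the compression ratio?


Ratio = original / compressed = 6817 / 5185 = 1.3148

1.3148


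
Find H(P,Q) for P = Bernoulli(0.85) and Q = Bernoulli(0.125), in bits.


H(P,Q) = -p*log2(q) - (1-p)*log2(1-q). -0.85*log2(0.125) = 2.550000; -0.15*log2(0.875) = 0.028897. H(P,Q) = 2.550000 + 0.028897 = 2.5789

2.5789 bits


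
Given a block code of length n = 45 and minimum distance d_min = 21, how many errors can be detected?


Detection capability = d_min - 1 = 21 - 1 = 20

20 errors


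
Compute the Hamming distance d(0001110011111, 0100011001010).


Count differing positions: . ^ . ^ ^ . ^ . ^ . ^ . ^ = 7 differences

7
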